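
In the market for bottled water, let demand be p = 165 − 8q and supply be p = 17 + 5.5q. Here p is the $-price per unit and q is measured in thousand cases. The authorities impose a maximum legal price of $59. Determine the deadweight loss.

$74.70 thousand

Competitive equilibrium: 165 − 8q = 17 + 5.5q → q* = 10.963, p* = 77.2963.
At the ceiling p = 59, quantity supplied = (59 − 17)/5.5 = 7.6364.
Willingness to pay at q' = 7.6364: 165 − 8·7.6364 = 103.9088.
Δq = 10.963 − 7.6364 = 3.3266; wedge = 103.9088 − 59 = 44.9088.
Welfare loss = ½ × 3.3266 × 44.9088 = $74.70 thousand.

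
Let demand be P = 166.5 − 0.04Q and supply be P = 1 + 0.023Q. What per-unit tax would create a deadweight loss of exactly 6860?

Competitive equilibrium: 166.5 − 0.04Q = 1 + 0.023Q → Q* = 2626.9841, P* = 61.4206.
A tax t gives ΔQ = t/0.063 and wedge t, so DWL = t²/0.126.
t²/0.126 = 6860 → t² = 864.36 → t = 29.4.

29.4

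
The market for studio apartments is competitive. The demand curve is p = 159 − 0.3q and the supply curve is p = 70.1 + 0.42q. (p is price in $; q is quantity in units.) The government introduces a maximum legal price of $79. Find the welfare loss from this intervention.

Competitive equilibrium: 159 − 0.3q = 70.1 + 0.42q → q* = 123.4722, p* = 121.9583.
At the ceiling p = 79, quantity supplied = (79 − 70.1)/0.42 = 21.1905.
Willingness to pay at q' = 21.1905: 159 − 0.3·21.1905 = 152.6429.
Δq = 123.4722 − 21.1905 = 102.2817; wedge = 152.6429 − 79 = 73.6429.
Deadweight loss = ½ × 102.2817 × 73.6429 = $3766.16.

$3766.16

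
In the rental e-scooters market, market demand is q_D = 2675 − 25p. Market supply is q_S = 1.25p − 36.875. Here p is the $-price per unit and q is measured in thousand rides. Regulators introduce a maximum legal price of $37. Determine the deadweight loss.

$2885.50 thousand

In inverse form: demand p = 107 − 0.04q, supply p = 29.5 + 0.8q.
Competitive equilibrium: 107 − 0.04q = 29.5 + 0.8q → q* = 92.2619, p* = 103.3095.
At the ceiling p = 37, quantity supplied = (37 − 29.5)/0.8 = 9.375.
Willingness to pay at q' = 9.375: 107 − 0.04·9.375 = 106.625.
Δq = 92.2619 − 9.375 = 82.8869; wedge = 106.625 − 37 = 69.625.
DWL = ½ × 82.8869 × 69.625 = $2885.50 thousand.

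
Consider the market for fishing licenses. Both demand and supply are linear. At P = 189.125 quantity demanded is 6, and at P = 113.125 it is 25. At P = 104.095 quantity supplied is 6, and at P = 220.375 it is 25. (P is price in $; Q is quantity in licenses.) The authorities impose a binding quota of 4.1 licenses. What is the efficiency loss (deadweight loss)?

$537.04

Demand slope = (113.125 − 189.125)/(25 − 6) = −4, so P = 213.125 − 4Q.
Supply slope = (220.375 − 104.095)/(25 − 6) = 6.12, so P = 67.375 + 6.12Q.
Competitive equilibrium: 213.125 − 4Q = 67.375 + 6.12Q → Q* = 14.4022, P* = 155.5163.
At Q = 4.1: demand price = 213.125 − 4·4.1 = 196.725; supply price = 67.375 + 6.12·4.1 = 92.467.
ΔQ = 14.4022 − 4.1 = 10.3022; wedge = 196.725 − 92.467 = 104.258.
DWL = ½ × 10.3022 × 104.258 = $537.04.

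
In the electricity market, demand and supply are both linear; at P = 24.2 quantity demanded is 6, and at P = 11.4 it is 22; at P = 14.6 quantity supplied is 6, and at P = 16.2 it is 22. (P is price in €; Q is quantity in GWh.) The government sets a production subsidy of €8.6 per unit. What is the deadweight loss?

Demand slope = (11.4 − 24.2)/(22 − 6) = −0.8, so P = 29 − 0.8Q.
Supply slope = (16.2 − 14.6)/(22 − 6) = 0.1, so P = 14 + 0.1Q.
Competitive equilibrium: 29 − 0.8Q = 14 + 0.1Q → Q* = 16.6667, P* = 15.6667.
The subsidy lowers effective supply by 8.6: P = 5.4 + 0.1Q.
New quantity: 29 − 0.8Q = 5.4 + 0.1Q → Q' = 26.2222.
Overproduction ΔQ = 26.2222 − 16.6667 = 9.5555; wedge = subsidy = 8.6.
DWL = ½ × 9.5555 × 8.6 = €41.09.

€41.09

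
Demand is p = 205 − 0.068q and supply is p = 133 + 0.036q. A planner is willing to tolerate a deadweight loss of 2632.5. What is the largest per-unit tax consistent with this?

Competitive equilibrium: 205 − 0.068q = 133 + 0.036q → q* = 692.3077, p* = 157.9231.
A tax t gives Δq = t/0.104 and wedge t, so DWL = t²/0.208.
t²/0.208 = 2632.5 → t² = 547.56 → t = 23.4.

23.4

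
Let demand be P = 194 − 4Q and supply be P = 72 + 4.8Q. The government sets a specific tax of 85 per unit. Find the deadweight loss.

410.51

Competitive equilibrium: 194 − 4Q = 72 + 4.8Q → Q* = 13.8636, P* = 138.5455.
With the tax, the buyer price exceeds the seller price by 85: (194 − 4Q) − (72 + 4.8Q) = 85 → Q' = 4.2045.
ΔQ = 13.8636 − 4.2045 = 9.6591; the wedge equals the tax, 85.
The triangle = ½ × 9.6591 × 85 = 410.51.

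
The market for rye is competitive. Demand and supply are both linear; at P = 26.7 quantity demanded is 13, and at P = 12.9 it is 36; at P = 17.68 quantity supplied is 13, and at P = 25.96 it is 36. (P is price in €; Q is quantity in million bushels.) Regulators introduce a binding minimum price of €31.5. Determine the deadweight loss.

Demand slope = (12.9 − 26.7)/(36 − 13) = −0.6, so P = 34.5 − 0.6Q.
Supply slope = (25.96 − 17.68)/(36 − 13) = 0.36, so P = 13 + 0.36Q.
Competitive equilibrium: 34.5 − 0.6Q = 13 + 0.36Q → Q* = 22.39583, P* = 21.0625.
At the floor P = 31.5, quantity demanded = (34.5 − 31.5)/0.6 = 5.
Sellers' marginal cost at Q' = 5: 13 + 0.36·5 = 14.8.
ΔQ = 22.39583 − 5 = 17.39583; wedge = 31.5 − 14.8 = 16.7.
Deadweight loss = ½ × 17.39583 × 16.7 = €145.26 million.

€145.26 million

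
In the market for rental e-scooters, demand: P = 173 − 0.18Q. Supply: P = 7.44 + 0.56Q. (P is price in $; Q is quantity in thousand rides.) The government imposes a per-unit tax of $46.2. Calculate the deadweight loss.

Competitive equilibrium: 173 − 0.18Q = 7.44 + 0.56Q → Q* = 223.7297, P* = 132.7286.
With the tax, the buyer price exceeds the seller price by 46.2: (173 − 0.18Q) − (7.44 + 0.56Q) = 46.2 → Q' = 161.2973.
ΔQ = 223.7297 − 161.2973 = 62.4324; the wedge equals the tax, 46.2.
Welfare loss = ½ × 62.4324 × 46.2 = $1442.19 thousand.

$1442.19 thousand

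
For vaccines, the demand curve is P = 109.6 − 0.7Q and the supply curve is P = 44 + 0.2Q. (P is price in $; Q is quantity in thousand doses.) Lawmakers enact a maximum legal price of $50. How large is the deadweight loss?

Competitive equilibrium: 109.6 − 0.7Q = 44 + 0.2Q → Q* = 72.8889, P* = 58.5778.
At the ceiling P = 50, quantity supplied = (50 − 44)/0.2 = 30.
Willingness to pay at Q' = 30: 109.6 − 0.7·30 = 88.6.
ΔQ = 72.8889 − 30 = 42.8889; wedge = 88.6 − 50 = 38.6.
Deadweight loss = ½ × 42.8889 × 38.6 = $827.76 thousand.

$827.76 thousand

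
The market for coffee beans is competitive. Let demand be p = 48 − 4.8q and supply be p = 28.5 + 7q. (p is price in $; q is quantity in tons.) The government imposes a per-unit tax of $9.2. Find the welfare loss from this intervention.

Competitive equilibrium: 48 − 4.8q = 28.5 + 7q → q* = 1.6525, p* = 40.0678.
With the tax, the buyer price exceeds the seller price by 9.2: (48 − 4.8q) − (28.5 + 7q) = 9.2 → q' = 0.8729.
Δq = 1.6525 − 0.8729 = 0.7796; the wedge equals the tax, 9.2.
The triangle = ½ × 0.7796 × 9.2 = $3.59.

$3.59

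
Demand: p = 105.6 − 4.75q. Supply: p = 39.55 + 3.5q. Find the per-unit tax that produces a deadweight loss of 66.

Competitive equilibrium: 105.6 − 4.75q = 39.55 + 3.5q → q* = 8.0061, p* = 67.5712.
A tax t gives Δq = t/8.25 and wedge t, so DWL = t²/16.5.
t²/16.5 = 66 → t² = 1089 → t = 33.

33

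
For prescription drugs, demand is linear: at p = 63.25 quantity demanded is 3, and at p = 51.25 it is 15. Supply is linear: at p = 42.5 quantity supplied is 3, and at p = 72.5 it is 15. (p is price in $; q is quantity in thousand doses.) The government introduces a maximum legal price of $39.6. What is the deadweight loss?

Demand slope = (51.25 − 63.25)/(15 − 3) = −1, so p = 66.25 − q.
Supply slope = (72.5 − 42.5)/(15 − 3) = 2.5, so p = 35 + 2.5q.
Competitive equilibrium: 66.25 − q = 35 + 2.5q → q* = 8.9286, p* = 57.3214.
At the ceiling p = 39.6, quantity supplied = (39.6 − 35)/2.5 = 1.84.
Willingness to pay at q' = 1.84: 66.25 − 1·1.84 = 64.41.
Δq = 8.9286 − 1.84 = 7.0886; wedge = 64.41 − 39.6 = 24.81.
The triangle = ½ × 7.0886 × 24.81 = $87.93 thousand.

$87.93 thousand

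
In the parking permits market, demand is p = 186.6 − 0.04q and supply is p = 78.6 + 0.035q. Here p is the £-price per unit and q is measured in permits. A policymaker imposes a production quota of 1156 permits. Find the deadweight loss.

Competitive equilibrium: 186.6 − 0.04q = 78.6 + 0.035q → q* = 1440, p* = 129.
At q = 1156: demand price = 186.6 − 0.04·1156 = 140.36; supply price = 78.6 + 0.035·1156 = 119.06.
Δq = 1440 − 1156 = 284; wedge = 140.36 − 119.06 = 21.3.
Welfare loss = ½ × 284 × 21.3 = £3024.60.

£3024.60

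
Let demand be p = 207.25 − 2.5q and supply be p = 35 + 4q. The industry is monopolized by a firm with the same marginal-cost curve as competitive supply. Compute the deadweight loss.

Competitive equilibrium: 207.25 − 2.5q = 35 + 4q → q* = 26.5, p* = 141.
Marginal revenue: MR = 207.25 − 5q. Set MR = MC: 207.25 − 5q = 35 + 4q → q_m = 19.1389.
Price p_m = 207.25 − 2.5·19.1389 = 159.4028; MC(q_m) = 35 + 4·19.1389 = 111.5556.
Competitive q* = 26.5, so Δq = 7.3611; wedge = 159.4028 − 111.5556 = 47.8472.
Deadweight loss = ½ × 7.3611 × 47.8472 = 176.10.

176.10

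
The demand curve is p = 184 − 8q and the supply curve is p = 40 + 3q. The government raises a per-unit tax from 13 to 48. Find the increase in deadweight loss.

97.05

Competitive equilibrium: 184 − 8q = 40 + 3q → q* = 13.0909, p* = 79.2727.
For a per-unit tax t: Δq = t/11, so DWL = ½·t·(t/11) = t²/22.
At t = 13: DWL = 7.682. At t = 48: DWL = 104.727.
Increase = 104.727 − 7.682 = 97.05.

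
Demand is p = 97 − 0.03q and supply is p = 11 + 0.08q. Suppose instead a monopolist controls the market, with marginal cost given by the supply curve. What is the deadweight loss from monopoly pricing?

Competitive equilibrium: 97 − 0.03q = 11 + 0.08q → q* = 781.8182, p* = 73.5455.
Marginal revenue: MR = 97 − 0.06q. Set MR = MC: 97 − 0.06q = 11 + 0.08q → q_m = 614.2857.
Price p_m = 97 − 0.03·614.2857 = 78.5714; MC(q_m) = 11 + 0.08·614.2857 = 60.1429.
Competitive q* = 781.8182, so Δq = 167.5325; wedge = 78.5714 − 60.1429 = 18.4285.
DWL = ½ × 167.5325 × 18.4285 = 1543.69.

1543.69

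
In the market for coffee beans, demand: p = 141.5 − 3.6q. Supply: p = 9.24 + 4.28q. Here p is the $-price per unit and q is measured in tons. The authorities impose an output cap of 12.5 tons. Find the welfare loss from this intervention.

$72.32

Competitive equilibrium: 141.5 − 3.6q = 9.24 + 4.28q → q* = 16.7843, p* = 81.0766.
At q = 12.5: demand price = 141.5 − 3.6·12.5 = 96.5; supply price = 9.24 + 4.28·12.5 = 62.74.
Δq = 16.7843 − 12.5 = 4.2843; wedge = 96.5 − 62.74 = 33.76.
DWL = ½ × 4.2843 × 33.76 = $72.32.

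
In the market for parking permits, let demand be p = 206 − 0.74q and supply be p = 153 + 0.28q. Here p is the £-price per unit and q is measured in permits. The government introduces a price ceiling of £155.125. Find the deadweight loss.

Competitive equilibrium: 206 − 0.74q = 153 + 0.28q → q* = 51.9608, p* = 167.549.
At the ceiling p = 155.125, quantity supplied = (155.125 − 153)/0.28 = 7.5893.
Willingness to pay at q' = 7.5893: 206 − 0.74·7.5893 = 200.3839.
Δq = 51.9608 − 7.5893 = 44.3715; wedge = 200.3839 − 155.125 = 45.2589.
Welfare loss = ½ × 44.3715 × 45.2589 = £1004.10.

£1004.10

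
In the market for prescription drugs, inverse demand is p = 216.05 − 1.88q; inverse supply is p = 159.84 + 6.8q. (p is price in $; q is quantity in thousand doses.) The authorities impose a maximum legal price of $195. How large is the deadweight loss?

Competitive equilibrium: 216.05 − 1.88q = 159.84 + 6.8q → q* = 6.4758, p* = 203.8755.
At the ceiling p = 195, quantity supplied = (195 − 159.84)/6.8 = 5.1706.
Willingness to pay at q' = 5.1706: 216.05 − 1.88·5.1706 = 206.3293.
Δq = 6.4758 − 5.1706 = 1.3052; wedge = 206.3293 − 195 = 11.3293.
Welfare loss = ½ × 1.3052 × 11.3293 = $7.39 thousand.

$7.39 thousand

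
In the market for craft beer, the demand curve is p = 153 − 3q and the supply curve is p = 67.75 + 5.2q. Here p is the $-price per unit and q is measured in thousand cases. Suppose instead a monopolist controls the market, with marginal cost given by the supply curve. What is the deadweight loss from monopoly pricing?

$31.79 thousand

Competitive equilibrium: 153 − 3q = 67.75 + 5.2q → q* = 10.3963, p* = 121.811.
Marginal revenue: MR = 153 − 6q. Set MR = MC: 153 − 6q = 67.75 + 5.2q → q_m = 7.6116.
Price p_m = 153 − 3·7.6116 = 130.1652; MC(q_m) = 67.75 + 5.2·7.6116 = 107.3303.
Competitive q* = 10.3963, so Δq = 2.7847; wedge = 130.1652 − 107.3303 = 22.8349.
Welfare loss = ½ × 2.7847 × 22.8349 = $31.79 thousand.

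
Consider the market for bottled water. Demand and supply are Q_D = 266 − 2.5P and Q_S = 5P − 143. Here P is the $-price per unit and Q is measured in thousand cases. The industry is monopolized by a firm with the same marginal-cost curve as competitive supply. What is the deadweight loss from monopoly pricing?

$807.05 thousand

In inverse form: demand P = 106.4 − 0.4Q, supply P = 28.6 + 0.2Q.
Competitive equilibrium: 106.4 − 0.4Q = 28.6 + 0.2Q → Q* = 129.6667, P* = 54.5333.
Marginal revenue: MR = 106.4 − 0.8Q. Set MR = MC: 106.4 − 0.8Q = 28.6 + 0.2Q → Q_m = 77.8.
Price P_m = 106.4 − 0.4·77.8 = 75.28; MC(Q_m) = 28.6 + 0.2·77.8 = 44.16.
Competitive Q* = 129.6667, so ΔQ = 51.8667; wedge = 75.28 − 44.16 = 31.12.
Deadweight loss = ½ × 51.8667 × 31.12 = $807.05 thousand.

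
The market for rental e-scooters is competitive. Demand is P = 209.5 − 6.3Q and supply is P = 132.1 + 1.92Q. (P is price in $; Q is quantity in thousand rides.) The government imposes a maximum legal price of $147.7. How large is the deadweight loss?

$6.85 thousand

Competitive equilibrium: 209.5 − 6.3Q = 132.1 + 1.92Q → Q* = 9.4161, P* = 150.1788.
At the ceiling P = 147.7, quantity supplied = (147.7 − 132.1)/1.92 = 8.125.
Willingness to pay at Q' = 8.125: 209.5 − 6.3·8.125 = 158.3125.
ΔQ = 9.4161 − 8.125 = 1.2911; wedge = 158.3125 − 147.7 = 10.6125.
DWL = ½ × 1.2911 × 10.6125 = $6.85 thousand.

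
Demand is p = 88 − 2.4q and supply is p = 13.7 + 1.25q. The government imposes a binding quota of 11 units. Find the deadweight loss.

159.76

Competitive equilibrium: 88 − 2.4q = 13.7 + 1.25q → q* = 20.3562, p* = 39.1452.
At q = 11: demand price = 88 − 2.4·11 = 61.6; supply price = 13.7 + 1.25·11 = 27.45.
Δq = 20.3562 − 11 = 9.3562; wedge = 61.6 − 27.45 = 34.15.
The triangle = ½ × 9.3562 × 34.15 = 159.76.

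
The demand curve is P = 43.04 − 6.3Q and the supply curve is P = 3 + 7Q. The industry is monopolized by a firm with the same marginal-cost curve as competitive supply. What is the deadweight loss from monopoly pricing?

6.23

Competitive equilibrium: 43.04 − 6.3Q = 3 + 7Q → Q* = 3.0105, P* = 24.0737.
Marginal revenue: MR = 43.04 − 12.6Q. Set MR = MC: 43.04 − 12.6Q = 3 + 7Q → Q_m = 2.0429.
Price P_m = 43.04 − 6.3·2.0429 = 30.1697; MC(Q_m) = 3 + 7·2.0429 = 17.3003.
Competitive Q* = 3.0105, so ΔQ = 0.9676; wedge = 30.1697 − 17.3003 = 12.8694.
DWL = ½ × 0.9676 × 12.8694 = 6.23.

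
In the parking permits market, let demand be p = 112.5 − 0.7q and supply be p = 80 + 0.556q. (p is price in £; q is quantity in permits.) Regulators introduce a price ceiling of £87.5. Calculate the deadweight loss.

Competitive equilibrium: 112.5 − 0.7q = 80 + 0.556q → q* = 25.8758, p* = 94.3869.
At the ceiling p = 87.5, quantity supplied = (87.5 − 80)/0.556 = 13.4892.
Willingness to pay at q' = 13.4892: 112.5 − 0.7·13.4892 = 103.0576.
Δq = 25.8758 − 13.4892 = 12.3866; wedge = 103.0576 − 87.5 = 15.5576.
DWL = ½ × 12.3866 × 15.5576 = £96.35.

£96.35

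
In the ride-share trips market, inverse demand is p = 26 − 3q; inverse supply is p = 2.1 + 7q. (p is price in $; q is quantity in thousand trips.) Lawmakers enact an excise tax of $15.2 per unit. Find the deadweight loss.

$11.552 thousand

Competitive equilibrium: 26 − 3q = 2.1 + 7q → q* = 2.39, p* = 18.83.
With the tax, the buyer price exceeds the seller price by 15.2: (26 − 3q) − (2.1 + 7q) = 15.2 → q' = 0.87.
Δq = 2.39 − 0.87 = 1.52; the wedge equals the tax, 15.2.
DWL = ½ × 1.52 × 15.2 = $11.552 thousand.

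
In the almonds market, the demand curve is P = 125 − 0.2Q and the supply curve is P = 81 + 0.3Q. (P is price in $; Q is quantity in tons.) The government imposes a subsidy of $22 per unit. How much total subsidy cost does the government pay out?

Competitive equilibrium: 125 − 0.2Q = 81 + 0.3Q → Q* = 88, P* = 107.4.
The subsidy lowers effective supply by 22: P = 59 + 0.3Q.
New quantity: 125 − 0.2Q = 59 + 0.3Q → Q' = 132.
Total subsidy cost = 22 × 132 = $2904.

$2904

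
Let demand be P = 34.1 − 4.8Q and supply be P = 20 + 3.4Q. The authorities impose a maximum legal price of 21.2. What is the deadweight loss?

Competitive equilibrium: 34.1 − 4.8Q = 20 + 3.4Q → Q* = 1.7195, P* = 25.8463.
At the ceiling P = 21.2, quantity supplied = (21.2 − 20)/3.4 = 0.3529.
Willingness to pay at Q' = 0.3529: 34.1 − 4.8·0.3529 = 32.4061.
ΔQ = 1.7195 − 0.3529 = 1.3666; wedge = 32.4061 − 21.2 = 11.2061.
DWL = ½ × 1.3666 × 11.2061 = 7.66.

7.66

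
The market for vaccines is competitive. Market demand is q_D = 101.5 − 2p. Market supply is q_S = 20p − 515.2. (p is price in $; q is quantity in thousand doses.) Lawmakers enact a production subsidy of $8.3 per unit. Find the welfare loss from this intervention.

In inverse form: demand p = 50.75 − 0.5q, supply p = 25.76 + 0.05q.
Competitive equilibrium: 50.75 − 0.5q = 25.76 + 0.05q → q* = 45.4364, p* = 28.0318.
The subsidy lowers effective supply by 8.3: p = 17.46 + 0.05q.
New quantity: 50.75 − 0.5q = 17.46 + 0.05q → q' = 60.5273.
Overproduction Δq = 60.5273 − 45.4364 = 15.0909; wedge = subsidy = 8.3.
The triangle = ½ × 15.0909 × 8.3 = $62.63 thousand.

$62.63 thousand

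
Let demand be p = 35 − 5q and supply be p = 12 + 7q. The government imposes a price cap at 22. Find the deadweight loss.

1.43

Competitive equilibrium: 35 − 5q = 12 + 7q → q* = 1.9167, p* = 25.4167.
At the ceiling p = 22, quantity supplied = (22 − 12)/7 = 1.4286.
Willingness to pay at q' = 1.4286: 35 − 5·1.4286 = 27.857.
Δq = 1.9167 − 1.4286 = 0.4881; wedge = 27.857 − 22 = 5.857.
Welfare loss = ½ × 0.4881 × 5.857 = 1.43.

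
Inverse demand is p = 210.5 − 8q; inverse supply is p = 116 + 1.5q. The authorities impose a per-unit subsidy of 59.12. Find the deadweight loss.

183.96

Competitive equilibrium: 210.5 − 8q = 116 + 1.5q → q* = 9.94737, p* = 130.92105.
The subsidy lowers effective supply by 59.12: p = 56.88 + 1.5q.
New quantity: 210.5 − 8q = 56.88 + 1.5q → q' = 16.17053.
Overproduction Δq = 16.17053 − 9.94737 = 6.22316; wedge = subsidy = 59.12.
Deadweight loss = ½ × 6.22316 × 59.12 = 183.96.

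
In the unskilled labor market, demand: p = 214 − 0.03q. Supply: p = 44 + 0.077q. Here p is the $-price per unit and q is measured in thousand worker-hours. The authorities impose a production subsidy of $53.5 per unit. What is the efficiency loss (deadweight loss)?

Competitive equilibrium: 214 − 0.03q = 44 + 0.077q → q* = 1588.785, p* = 166.3364.
The subsidy lowers effective supply by 53.5: p = 0.077q − 9.5.
New quantity: 214 − 0.03q = 0.077q − 9.5 → q' = 2088.785.
Overproduction Δq = 2088.785 − 1588.785 = 500; wedge = subsidy = 53.5.
Deadweight loss = ½ × 500 × 53.5 = $13375 thousand.

$13375 thousand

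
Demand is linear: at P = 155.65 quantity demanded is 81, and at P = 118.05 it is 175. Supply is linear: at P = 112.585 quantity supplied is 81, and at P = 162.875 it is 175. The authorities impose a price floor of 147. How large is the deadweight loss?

279.10

Demand slope = (118.05 − 155.65)/(175 − 81) = −0.4, so P = 188.05 − 0.4Q.
Supply slope = (162.875 − 112.585)/(175 − 81) = 0.535, so P = 69.25 + 0.535Q.
Competitive equilibrium: 188.05 − 0.4Q = 69.25 + 0.535Q → Q* = 127.0588, P* = 137.2265.
At the floor P = 147, quantity demanded = (188.05 − 147)/0.4 = 102.625.
Sellers' marginal cost at Q' = 102.625: 69.25 + 0.535·102.625 = 124.1544.
ΔQ = 127.0588 − 102.625 = 24.4338; wedge = 147 − 124.1544 = 22.8456.
Welfare loss = ½ × 24.4338 × 22.8456 = 279.10.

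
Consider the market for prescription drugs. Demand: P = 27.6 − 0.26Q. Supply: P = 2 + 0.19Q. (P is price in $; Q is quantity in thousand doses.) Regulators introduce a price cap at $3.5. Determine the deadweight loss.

Competitive equilibrium: 27.6 − 0.26Q = 2 + 0.19Q → Q* = 56.8889, P* = 12.8089.
At the ceiling P = 3.5, quantity supplied = (3.5 − 2)/0.19 = 7.8947.
Willingness to pay at Q' = 7.8947: 27.6 − 0.26·7.8947 = 25.5474.
ΔQ = 56.8889 − 7.8947 = 48.9942; wedge = 25.5474 − 3.5 = 22.0474.
Deadweight loss = ½ × 48.9942 × 22.0474 = $540.10 thousand.

$540.10 thousand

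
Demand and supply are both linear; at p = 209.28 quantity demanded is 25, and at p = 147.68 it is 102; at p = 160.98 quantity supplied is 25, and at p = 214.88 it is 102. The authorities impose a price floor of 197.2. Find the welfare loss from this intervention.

219.31

Demand slope = (147.68 − 209.28)/(102 − 25) = −0.8, so p = 229.28 − 0.8q.
Supply slope = (214.88 − 160.98)/(102 − 25) = 0.7, so p = 143.48 + 0.7q.
Competitive equilibrium: 229.28 − 0.8q = 143.48 + 0.7q → q* = 57.2, p* = 183.52.
At the floor p = 197.2, quantity demanded = (229.28 − 197.2)/0.8 = 40.1.
Sellers' marginal cost at q' = 40.1: 143.48 + 0.7·40.1 = 171.55.
Δq = 57.2 − 40.1 = 17.1; wedge = 197.2 − 171.55 = 25.65.
Deadweight loss = ½ × 17.1 × 25.65 = 219.31.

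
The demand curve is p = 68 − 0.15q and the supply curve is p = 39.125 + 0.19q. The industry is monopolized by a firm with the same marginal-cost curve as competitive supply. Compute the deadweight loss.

Competitive equilibrium: 68 − 0.15q = 39.125 + 0.19q → q* = 84.9265, p* = 55.261.
Marginal revenue: MR = 68 − 0.3q. Set MR = MC: 68 − 0.3q = 39.125 + 0.19q → q_m = 58.9286.
Price p_m = 68 − 0.15·58.9286 = 59.1607; MC(q_m) = 39.125 + 0.19·58.9286 = 50.3214.
Competitive q* = 84.9265, so Δq = 25.9979; wedge = 59.1607 − 50.3214 = 8.8393.
Welfare loss = ½ × 25.9979 × 8.8393 = 114.90.

114.90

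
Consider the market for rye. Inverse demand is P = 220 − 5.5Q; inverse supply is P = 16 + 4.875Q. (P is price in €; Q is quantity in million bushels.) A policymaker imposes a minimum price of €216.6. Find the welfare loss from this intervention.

€1881.46 million

Competitive equilibrium: 220 − 5.5Q = 16 + 4.875Q → Q* = 19.66265, P* = 111.85542.
At the floor P = 216.6, quantity demanded = (220 − 216.6)/5.5 = 0.61818.
Sellers' marginal cost at Q' = 0.61818: 16 + 4.875·0.61818 = 19.01363.
ΔQ = 19.66265 − 0.61818 = 19.04447; wedge = 216.6 − 19.01363 = 197.58637.
Welfare loss = ½ × 19.04447 × 197.58637 = €1881.46 million.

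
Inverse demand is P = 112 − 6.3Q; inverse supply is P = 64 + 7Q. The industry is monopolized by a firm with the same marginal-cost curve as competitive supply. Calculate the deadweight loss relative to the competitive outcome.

Competitive equilibrium: 112 − 6.3Q = 64 + 7Q → Q* = 3.609, P* = 89.2632.
Marginal revenue: MR = 112 − 12.6Q. Set MR = MC: 112 − 12.6Q = 64 + 7Q → Q_m = 2.449.
Price P_m = 112 − 6.3·2.449 = 96.5713; MC(Q_m) = 64 + 7·2.449 = 81.143.
Competitive Q* = 3.609, so ΔQ = 1.16; wedge = 96.5713 − 81.143 = 15.4283.
Welfare loss = ½ × 1.16 × 15.4283 = 8.95.

8.95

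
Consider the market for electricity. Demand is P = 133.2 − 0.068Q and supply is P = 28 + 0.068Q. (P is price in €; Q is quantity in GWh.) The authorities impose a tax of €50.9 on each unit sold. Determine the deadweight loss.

Competitive equilibrium: 133.2 − 0.068Q = 28 + 0.068Q → Q* = 773.5294, P* = 80.6.
With the tax, the buyer price exceeds the seller price by 50.9: (133.2 − 0.068Q) − (28 + 0.068Q) = 50.9 → Q' = 399.2647.
ΔQ = 773.5294 − 399.2647 = 374.2647; the wedge equals the tax, 50.9.
The triangle = ½ × 374.2647 × 50.9 = €9525.04.

€9525.04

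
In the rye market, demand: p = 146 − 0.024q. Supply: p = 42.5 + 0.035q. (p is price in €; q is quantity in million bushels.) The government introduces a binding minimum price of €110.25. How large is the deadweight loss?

Competitive equilibrium: 146 − 0.024q = 42.5 + 0.035q → q* = 1754.2373, p* = 103.8983.
At the floor p = 110.25, quantity demanded = (146 − 110.25)/0.024 = 1489.5833.
Sellers' marginal cost at q' = 1489.5833: 42.5 + 0.035·1489.5833 = 94.6354.
Δq = 1754.2373 − 1489.5833 = 264.654; wedge = 110.25 − 94.6354 = 15.6146.
The triangle = ½ × 264.654 × 15.6146 = €2066.23 million.

€2066.23 million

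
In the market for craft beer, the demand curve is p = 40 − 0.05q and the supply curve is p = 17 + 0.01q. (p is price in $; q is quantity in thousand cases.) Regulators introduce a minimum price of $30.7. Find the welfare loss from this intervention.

$1168.21 thousand

Competitive equilibrium: 40 − 0.05q = 17 + 0.01q → q* = 383.3333, p* = 20.8333.
At the floor p = 30.7, quantity demanded = (40 − 30.7)/0.05 = 186.
Sellers' marginal cost at q' = 186: 17 + 0.01·186 = 18.86.
Δq = 383.3333 − 186 = 197.3333; wedge = 30.7 − 18.86 = 11.84.
The triangle = ½ × 197.3333 × 11.84 = $1168.21 thousand.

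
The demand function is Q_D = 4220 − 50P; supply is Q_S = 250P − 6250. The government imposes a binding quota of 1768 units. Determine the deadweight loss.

In inverse form: demand P = 84.4 − 0.02Q, supply P = 25 + 0.004Q.
Competitive equilibrium: 84.4 − 0.02Q = 25 + 0.004Q → Q* = 2475, P* = 34.9.
At Q = 1768: demand price = 84.4 − 0.02·1768 = 49.04; supply price = 25 + 0.004·1768 = 32.072.
ΔQ = 2475 − 1768 = 707; wedge = 49.04 − 32.072 = 16.968.
DWL = ½ × 707 × 16.968 = 5998.188.

5998.188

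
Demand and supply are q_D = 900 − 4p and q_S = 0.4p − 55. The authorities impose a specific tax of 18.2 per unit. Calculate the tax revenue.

In inverse form: demand p = 225 − 0.25q, supply p = 137.5 + 2.5q.
Competitive equilibrium: 225 − 0.25q = 137.5 + 2.5q → q* = 31.8182, p* = 217.0455.
With the tax, the buyer price exceeds the seller price by 18.2: (225 − 0.25q) − (137.5 + 2.5q) = 18.2 → q' = 25.2.
Tax revenue = 18.2 × 25.2 = 458.64.

458.64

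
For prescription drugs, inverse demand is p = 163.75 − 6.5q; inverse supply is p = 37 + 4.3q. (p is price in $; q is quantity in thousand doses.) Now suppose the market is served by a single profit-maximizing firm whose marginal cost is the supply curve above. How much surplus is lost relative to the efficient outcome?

Competitive equilibrium: 163.75 − 6.5q = 37 + 4.3q → q* = 11.7361, p* = 87.4653.
Marginal revenue: MR = 163.75 − 13q. Set MR = MC: 163.75 − 13q = 37 + 4.3q → q_m = 7.3266.
Price p_m = 163.75 − 6.5·7.3266 = 116.1271; MC(q_m) = 37 + 4.3·7.3266 = 68.5044.
Competitive q* = 11.7361, so Δq = 4.4095; wedge = 116.1271 − 68.5044 = 47.6227.
Welfare loss = ½ × 4.4095 × 47.6227 = $105 thousand.

$105 thousand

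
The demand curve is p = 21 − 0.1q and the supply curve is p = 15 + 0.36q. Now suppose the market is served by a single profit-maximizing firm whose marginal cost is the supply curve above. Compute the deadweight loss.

1.25

Competitive equilibrium: 21 − 0.1q = 15 + 0.36q → q* = 13.0435, p* = 19.6957.
Marginal revenue: MR = 21 − 0.2q. Set MR = MC: 21 − 0.2q = 15 + 0.36q → q_m = 10.7143.
Price p_m = 21 − 0.1·10.7143 = 19.9286; MC(q_m) = 15 + 0.36·10.7143 = 18.8571.
Competitive q* = 13.0435, so Δq = 2.3292; wedge = 19.9286 − 18.8571 = 1.0715.
Welfare loss = ½ × 2.3292 × 1.0715 = 1.25.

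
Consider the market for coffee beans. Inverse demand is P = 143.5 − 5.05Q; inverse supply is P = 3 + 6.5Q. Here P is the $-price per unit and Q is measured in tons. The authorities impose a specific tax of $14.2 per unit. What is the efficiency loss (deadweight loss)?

$8.73

Competitive equilibrium: 143.5 − 5.05Q = 3 + 6.5Q → Q* = 12.1645, P* = 82.0693.
With the tax, the buyer price exceeds the seller price by 14.2: (143.5 − 5.05Q) − (3 + 6.5Q) = 14.2 → Q' = 10.9351.
ΔQ = 12.1645 − 10.9351 = 1.2294; the wedge equals the tax, 14.2.
Welfare loss = ½ × 1.2294 × 14.2 = $8.73.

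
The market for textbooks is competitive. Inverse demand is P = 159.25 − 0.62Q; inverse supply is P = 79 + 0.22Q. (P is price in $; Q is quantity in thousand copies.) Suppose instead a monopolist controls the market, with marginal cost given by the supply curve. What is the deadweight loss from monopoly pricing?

$691.29 thousand

Competitive equilibrium: 159.25 − 0.62Q = 79 + 0.22Q → Q* = 95.53571, P* = 100.01786.
Marginal revenue: MR = 159.25 − 1.24Q. Set MR = MC: 159.25 − 1.24Q = 79 + 0.22Q → Q_m = 54.96575.
Price P_m = 159.25 − 0.62·54.96575 = 125.17124; MC(Q_m) = 79 + 0.22·54.96575 = 91.09247.
Competitive Q* = 95.53571, so ΔQ = 40.56996; wedge = 125.17124 − 91.09247 = 34.07877.
DWL = ½ × 40.56996 × 34.07877 = $691.29 thousand.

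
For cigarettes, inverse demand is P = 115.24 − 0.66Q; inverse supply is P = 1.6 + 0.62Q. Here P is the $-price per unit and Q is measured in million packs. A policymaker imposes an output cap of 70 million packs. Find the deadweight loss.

Competitive equilibrium: 115.24 − 0.66Q = 1.6 + 0.62Q → Q* = 88.7813, P* = 56.6444.
At Q = 70: demand price = 115.24 − 0.66·70 = 69.04; supply price = 1.6 + 0.62·70 = 45.
ΔQ = 88.7813 − 70 = 18.7813; wedge = 69.04 − 45 = 24.04.
DWL = ½ × 18.7813 × 24.04 = $225.75 million.

$225.75 million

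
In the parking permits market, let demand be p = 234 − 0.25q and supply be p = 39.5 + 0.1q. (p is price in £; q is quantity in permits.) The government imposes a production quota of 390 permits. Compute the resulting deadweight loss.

£4805.71

Competitive equilibrium: 234 − 0.25q = 39.5 + 0.1q → q* = 555.7143, p* = 95.0714.
At q = 390: demand price = 234 − 0.25·390 = 136.5; supply price = 39.5 + 0.1·390 = 78.5.
Δq = 555.7143 − 390 = 165.7143; wedge = 136.5 − 78.5 = 58.
Welfare loss = ½ × 165.7143 × 58 = £4805.71.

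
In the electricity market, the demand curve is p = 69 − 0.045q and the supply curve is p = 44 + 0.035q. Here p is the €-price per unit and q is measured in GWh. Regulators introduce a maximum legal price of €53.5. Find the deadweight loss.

€67.47

Competitive equilibrium: 69 − 0.045q = 44 + 0.035q → q* = 312.5, p* = 54.9375.
At the ceiling p = 53.5, quantity supplied = (53.5 − 44)/0.035 = 271.4286.
Willingness to pay at q' = 271.4286: 69 − 0.045·271.4286 = 56.7857.
Δq = 312.5 − 271.4286 = 41.0714; wedge = 56.7857 − 53.5 = 3.2857.
Deadweight loss = ½ × 41.0714 × 3.2857 = €67.47.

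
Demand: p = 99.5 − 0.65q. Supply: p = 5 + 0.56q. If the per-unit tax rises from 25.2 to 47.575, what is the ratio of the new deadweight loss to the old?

3.564

Competitive equilibrium: 99.5 − 0.65q = 5 + 0.56q → q* = 78.0992, p* = 48.7355.
For a per-unit tax t: Δq = t/1.21, so DWL = ½·t·(t/1.21) = t²/2.42.
At t = 25.2: DWL = 262.413. At t = 47.575: DWL = 935.281.
Ratio = (47.575/25.2)² = 3.564.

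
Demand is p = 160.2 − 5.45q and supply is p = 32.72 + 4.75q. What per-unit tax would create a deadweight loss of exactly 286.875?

76.5

Competitive equilibrium: 160.2 − 5.45q = 32.72 + 4.75q → q* = 12.498, p* = 92.0857.
A tax t gives Δq = t/10.2 and wedge t, so DWL = t²/20.4.
t²/20.4 = 286.875 → t² = 5852.25 → t = 76.5.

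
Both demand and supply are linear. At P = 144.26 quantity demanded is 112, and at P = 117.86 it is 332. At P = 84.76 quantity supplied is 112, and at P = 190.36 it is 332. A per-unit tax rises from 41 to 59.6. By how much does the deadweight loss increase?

1559.30

Demand slope = (117.86 − 144.26)/(332 − 112) = −0.12, so P = 157.7 − 0.12Q.
Supply slope = (190.36 − 84.76)/(332 − 112) = 0.48, so P = 31 + 0.48Q.
Competitive equilibrium: 157.7 − 0.12Q = 31 + 0.48Q → Q* = 211.1667, P* = 132.36.
For a per-unit tax t: ΔQ = t/0.6, so DWL = ½·t·(t/0.6) = t²/1.2.
At t = 41: DWL = 1400.833. At t = 59.6: DWL = 2960.133.
Increase = 2960.133 − 1400.833 = 1559.30.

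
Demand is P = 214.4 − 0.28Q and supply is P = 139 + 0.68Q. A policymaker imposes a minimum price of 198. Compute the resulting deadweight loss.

Competitive equilibrium: 214.4 − 0.28Q = 139 + 0.68Q → Q* = 78.5417, P* = 192.4083.
At the floor P = 198, quantity demanded = (214.4 − 198)/0.28 = 58.5714.
Sellers' marginal cost at Q' = 58.5714: 139 + 0.68·58.5714 = 178.8286.
ΔQ = 78.5417 − 58.5714 = 19.9703; wedge = 198 − 178.8286 = 19.1714.
Welfare loss = ½ × 19.9703 × 19.1714 = 191.43.

191.43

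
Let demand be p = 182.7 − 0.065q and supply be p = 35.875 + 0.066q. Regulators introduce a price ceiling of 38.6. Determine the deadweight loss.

76330.41

Competitive equilibrium: 182.7 − 0.065q = 35.875 + 0.066q → q* = 1120.8015, p* = 109.8479.
At the ceiling p = 38.6, quantity supplied = (38.6 − 35.875)/0.066 = 41.2879.
Willingness to pay at q' = 41.2879: 182.7 − 0.065·41.2879 = 180.0163.
Δq = 1120.8015 − 41.2879 = 1079.5136; wedge = 180.0163 − 38.6 = 141.4163.
Welfare loss = ½ × 1079.5136 × 141.4163 = 76330.41.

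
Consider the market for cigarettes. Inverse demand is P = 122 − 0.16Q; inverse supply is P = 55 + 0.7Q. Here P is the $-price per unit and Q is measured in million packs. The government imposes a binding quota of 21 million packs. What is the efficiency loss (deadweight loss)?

Competitive equilibrium: 122 − 0.16Q = 55 + 0.7Q → Q* = 77.907, P* = 109.5349.
At Q = 21: demand price = 122 − 0.16·21 = 118.64; supply price = 55 + 0.7·21 = 69.7.
ΔQ = 77.907 − 21 = 56.907; wedge = 118.64 − 69.7 = 48.94.
Deadweight loss = ½ × 56.907 × 48.94 = $1392.51 million.

$1392.51 million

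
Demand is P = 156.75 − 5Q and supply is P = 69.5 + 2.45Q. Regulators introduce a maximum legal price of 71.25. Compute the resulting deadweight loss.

450.49

Competitive equilibrium: 156.75 − 5Q = 69.5 + 2.45Q → Q* = 11.7114, P* = 98.193.
At the ceiling P = 71.25, quantity supplied = (71.25 − 69.5)/2.45 = 0.7143.
Willingness to pay at Q' = 0.7143: 156.75 − 5·0.7143 = 153.1785.
ΔQ = 11.7114 − 0.7143 = 10.9971; wedge = 153.1785 − 71.25 = 81.9285.
Deadweight loss = ½ × 10.9971 × 81.9285 = 450.49.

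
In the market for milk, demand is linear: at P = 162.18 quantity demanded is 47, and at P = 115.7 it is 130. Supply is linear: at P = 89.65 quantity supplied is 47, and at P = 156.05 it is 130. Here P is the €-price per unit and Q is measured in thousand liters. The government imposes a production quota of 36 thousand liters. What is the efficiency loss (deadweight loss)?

€2814.15 thousand

Demand slope = (115.7 − 162.18)/(130 − 47) = −0.56, so P = 188.5 − 0.56Q.
Supply slope = (156.05 − 89.65)/(130 − 47) = 0.8, so P = 52.05 + 0.8Q.
Competitive equilibrium: 188.5 − 0.56Q = 52.05 + 0.8Q → Q* = 100.33088, P* = 132.31471.
At Q = 36: demand price = 188.5 − 0.56·36 = 168.34; supply price = 52.05 + 0.8·36 = 80.85.
ΔQ = 100.33088 − 36 = 64.33088; wedge = 168.34 − 80.85 = 87.49.
Welfare loss = ½ × 64.33088 × 87.49 = €2814.15 thousand.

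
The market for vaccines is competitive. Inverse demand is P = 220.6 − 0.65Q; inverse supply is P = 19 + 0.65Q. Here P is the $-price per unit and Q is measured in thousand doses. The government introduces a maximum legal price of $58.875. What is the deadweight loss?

$5710.55 thousand

Competitive equilibrium: 220.6 − 0.65Q = 19 + 0.65Q → Q* = 155.07692, P* = 119.8.
At the ceiling P = 58.875, quantity supplied = (58.875 − 19)/0.65 = 61.34615.
Willingness to pay at Q' = 61.34615: 220.6 − 0.65·61.34615 = 180.725.
ΔQ = 155.07692 − 61.34615 = 93.73077; wedge = 180.725 − 58.875 = 121.85.
DWL = ½ × 93.73077 × 121.85 = $5710.55 thousand.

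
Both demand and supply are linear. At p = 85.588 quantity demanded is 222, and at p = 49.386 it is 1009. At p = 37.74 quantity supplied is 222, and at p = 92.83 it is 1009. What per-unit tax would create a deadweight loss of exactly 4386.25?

Demand slope = (49.386 − 85.588)/(1009 − 222) = −0.046, so p = 95.8 − 0.046q.
Supply slope = (92.83 − 37.74)/(1009 − 222) = 0.07, so p = 22.2 + 0.07q.
Competitive equilibrium: 95.8 − 0.046q = 22.2 + 0.07q → q* = 634.4828, p* = 66.6138.
A tax t gives Δq = t/0.116 and wedge t, so DWL = t²/0.232.
t²/0.232 = 4386.25 → t² = 1017.61 → t = 31.9.

31.9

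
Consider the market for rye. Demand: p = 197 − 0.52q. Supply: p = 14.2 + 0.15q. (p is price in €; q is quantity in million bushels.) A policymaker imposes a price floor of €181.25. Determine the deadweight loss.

€19707.79 million

Competitive equilibrium: 197 − 0.52q = 14.2 + 0.15q → q* = 272.83582, p* = 55.12537.
At the floor p = 181.25, quantity demanded = (197 − 181.25)/0.52 = 30.28846.
Sellers' marginal cost at q' = 30.28846: 14.2 + 0.15·30.28846 = 18.74327.
Δq = 272.83582 − 30.28846 = 242.54736; wedge = 181.25 − 18.74327 = 162.50673.
Welfare loss = ½ × 242.54736 × 162.50673 = €19707.79 million.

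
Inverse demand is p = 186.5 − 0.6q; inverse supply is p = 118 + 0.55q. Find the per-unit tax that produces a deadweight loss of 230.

23

Competitive equilibrium: 186.5 − 0.6q = 118 + 0.55q → q* = 59.5652, p* = 150.7609.
A tax t gives Δq = t/1.15 and wedge t, so DWL = t²/2.3.
t²/2.3 = 230 → t² = 529 → t = 23.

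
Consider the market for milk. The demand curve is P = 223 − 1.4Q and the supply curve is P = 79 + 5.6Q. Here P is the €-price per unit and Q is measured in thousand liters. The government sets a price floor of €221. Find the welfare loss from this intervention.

€1282.57 thousand

Competitive equilibrium: 223 − 1.4Q = 79 + 5.6Q → Q* = 20.5714, P* = 194.2.
At the floor P = 221, quantity demanded = (223 − 221)/1.4 = 1.4286.
Sellers' marginal cost at Q' = 1.4286: 79 + 5.6·1.4286 = 87.0002.
ΔQ = 20.5714 − 1.4286 = 19.1428; wedge = 221 − 87.0002 = 133.9998.
Welfare loss = ½ × 19.1428 × 133.9998 = €1282.57 thousand.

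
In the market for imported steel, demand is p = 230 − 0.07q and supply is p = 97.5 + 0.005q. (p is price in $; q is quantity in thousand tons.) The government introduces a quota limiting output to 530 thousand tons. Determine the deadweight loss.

$57350.42 thousand

Competitive equilibrium: 230 − 0.07q = 97.5 + 0.005q → q* = 1766.6667, p* = 106.3333.
At q = 530: demand price = 230 − 0.07·530 = 192.9; supply price = 97.5 + 0.005·530 = 100.15.
Δq = 1766.6667 − 530 = 1236.6667; wedge = 192.9 − 100.15 = 92.75.
The triangle = ½ × 1236.6667 × 92.75 = $57350.42 thousand.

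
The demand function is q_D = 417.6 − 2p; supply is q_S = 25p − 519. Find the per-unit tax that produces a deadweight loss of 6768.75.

85.5

In inverse form: demand p = 208.8 − 0.5q, supply p = 20.76 + 0.04q.
Competitive equilibrium: 208.8 − 0.5q = 20.76 + 0.04q → q* = 348.2222, p* = 34.6889.
A tax t gives Δq = t/0.54 and wedge t, so DWL = t²/1.08.
t²/1.08 = 6768.75 → t² = 7310.25 → t = 85.5.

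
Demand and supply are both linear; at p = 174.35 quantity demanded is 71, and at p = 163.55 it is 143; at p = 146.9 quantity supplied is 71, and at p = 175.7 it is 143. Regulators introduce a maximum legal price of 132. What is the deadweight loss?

Demand slope = (163.55 − 174.35)/(143 − 71) = −0.15, so p = 185 − 0.15q.
Supply slope = (175.7 − 146.9)/(143 − 71) = 0.4, so p = 118.5 + 0.4q.
Competitive equilibrium: 185 − 0.15q = 118.5 + 0.4q → q* = 120.9091, p* = 166.8636.
At the ceiling p = 132, quantity supplied = (132 − 118.5)/0.4 = 33.75.
Willingness to pay at q' = 33.75: 185 − 0.15·33.75 = 179.9375.
Δq = 120.9091 − 33.75 = 87.1591; wedge = 179.9375 − 132 = 47.9375.
The triangle = ½ × 87.1591 × 47.9375 = 2089.09.

2089.09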